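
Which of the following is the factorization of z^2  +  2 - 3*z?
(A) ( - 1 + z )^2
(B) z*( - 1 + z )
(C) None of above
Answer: C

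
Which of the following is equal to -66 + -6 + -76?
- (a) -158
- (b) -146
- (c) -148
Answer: c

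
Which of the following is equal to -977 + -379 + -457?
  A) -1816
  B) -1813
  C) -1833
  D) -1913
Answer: B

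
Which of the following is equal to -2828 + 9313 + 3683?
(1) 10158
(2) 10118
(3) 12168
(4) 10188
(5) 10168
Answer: 5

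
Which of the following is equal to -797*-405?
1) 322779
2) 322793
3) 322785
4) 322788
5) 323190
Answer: 3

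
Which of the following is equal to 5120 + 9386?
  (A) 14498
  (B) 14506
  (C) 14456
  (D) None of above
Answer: B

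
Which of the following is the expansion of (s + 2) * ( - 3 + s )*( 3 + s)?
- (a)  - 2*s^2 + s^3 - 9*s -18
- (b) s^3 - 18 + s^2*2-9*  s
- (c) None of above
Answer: b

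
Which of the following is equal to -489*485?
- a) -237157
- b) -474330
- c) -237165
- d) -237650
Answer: c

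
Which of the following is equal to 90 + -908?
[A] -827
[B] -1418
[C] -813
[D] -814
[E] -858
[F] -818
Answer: F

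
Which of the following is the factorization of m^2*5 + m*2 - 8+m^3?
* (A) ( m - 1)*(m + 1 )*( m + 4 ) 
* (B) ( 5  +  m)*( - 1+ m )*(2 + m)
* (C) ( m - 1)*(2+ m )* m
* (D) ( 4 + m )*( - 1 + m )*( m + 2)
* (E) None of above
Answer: D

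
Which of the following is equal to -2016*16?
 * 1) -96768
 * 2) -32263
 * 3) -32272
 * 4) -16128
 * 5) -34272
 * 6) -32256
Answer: 6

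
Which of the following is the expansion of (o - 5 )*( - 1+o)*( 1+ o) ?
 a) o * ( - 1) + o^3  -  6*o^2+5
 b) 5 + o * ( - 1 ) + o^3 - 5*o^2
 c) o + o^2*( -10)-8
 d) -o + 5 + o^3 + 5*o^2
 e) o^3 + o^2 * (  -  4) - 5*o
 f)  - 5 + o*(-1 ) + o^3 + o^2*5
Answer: b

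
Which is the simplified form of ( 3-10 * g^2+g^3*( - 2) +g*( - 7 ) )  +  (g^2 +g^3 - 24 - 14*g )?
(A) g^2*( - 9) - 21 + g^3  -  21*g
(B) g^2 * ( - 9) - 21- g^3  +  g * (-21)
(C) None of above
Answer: B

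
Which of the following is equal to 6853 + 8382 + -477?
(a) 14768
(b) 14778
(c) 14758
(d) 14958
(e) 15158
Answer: c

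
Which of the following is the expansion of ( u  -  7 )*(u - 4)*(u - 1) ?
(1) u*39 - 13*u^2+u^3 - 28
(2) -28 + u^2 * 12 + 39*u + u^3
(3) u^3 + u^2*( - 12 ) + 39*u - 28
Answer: 3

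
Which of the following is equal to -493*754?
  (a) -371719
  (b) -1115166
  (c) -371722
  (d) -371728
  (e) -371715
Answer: c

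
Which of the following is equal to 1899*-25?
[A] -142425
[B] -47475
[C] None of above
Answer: B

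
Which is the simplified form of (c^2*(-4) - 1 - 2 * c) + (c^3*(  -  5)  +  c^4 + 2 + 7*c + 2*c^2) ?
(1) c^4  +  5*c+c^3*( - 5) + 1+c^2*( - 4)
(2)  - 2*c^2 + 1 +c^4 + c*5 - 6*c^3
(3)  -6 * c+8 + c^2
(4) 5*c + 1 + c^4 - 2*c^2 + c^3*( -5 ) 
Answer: 4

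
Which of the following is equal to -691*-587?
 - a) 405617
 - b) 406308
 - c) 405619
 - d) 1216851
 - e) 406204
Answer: a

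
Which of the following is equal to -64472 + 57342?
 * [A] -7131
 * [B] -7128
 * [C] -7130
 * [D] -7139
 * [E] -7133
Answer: C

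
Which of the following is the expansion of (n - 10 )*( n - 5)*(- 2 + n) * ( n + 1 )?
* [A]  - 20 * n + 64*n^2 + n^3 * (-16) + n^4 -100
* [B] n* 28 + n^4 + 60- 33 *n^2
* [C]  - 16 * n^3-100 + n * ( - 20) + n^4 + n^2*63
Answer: C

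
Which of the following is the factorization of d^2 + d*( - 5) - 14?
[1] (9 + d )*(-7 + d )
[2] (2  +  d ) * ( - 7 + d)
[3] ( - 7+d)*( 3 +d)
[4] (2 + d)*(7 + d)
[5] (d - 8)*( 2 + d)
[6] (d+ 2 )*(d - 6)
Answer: 2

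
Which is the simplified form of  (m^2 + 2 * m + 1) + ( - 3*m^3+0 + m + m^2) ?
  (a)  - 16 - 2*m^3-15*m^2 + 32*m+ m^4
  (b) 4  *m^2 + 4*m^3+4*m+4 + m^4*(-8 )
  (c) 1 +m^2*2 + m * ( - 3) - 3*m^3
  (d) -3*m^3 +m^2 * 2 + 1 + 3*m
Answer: d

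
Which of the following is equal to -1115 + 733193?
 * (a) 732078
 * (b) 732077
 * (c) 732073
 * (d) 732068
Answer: a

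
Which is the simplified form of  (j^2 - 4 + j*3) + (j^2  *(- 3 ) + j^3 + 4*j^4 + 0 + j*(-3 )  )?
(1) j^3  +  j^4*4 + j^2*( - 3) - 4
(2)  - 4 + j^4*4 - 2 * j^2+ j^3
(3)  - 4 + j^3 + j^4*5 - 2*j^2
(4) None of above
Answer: 2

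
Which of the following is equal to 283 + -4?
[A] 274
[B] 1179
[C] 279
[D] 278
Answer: C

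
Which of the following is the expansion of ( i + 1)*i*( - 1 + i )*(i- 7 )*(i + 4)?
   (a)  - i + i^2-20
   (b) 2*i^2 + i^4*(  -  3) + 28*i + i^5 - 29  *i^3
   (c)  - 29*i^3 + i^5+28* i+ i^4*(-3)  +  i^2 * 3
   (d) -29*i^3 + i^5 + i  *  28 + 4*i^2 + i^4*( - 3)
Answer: c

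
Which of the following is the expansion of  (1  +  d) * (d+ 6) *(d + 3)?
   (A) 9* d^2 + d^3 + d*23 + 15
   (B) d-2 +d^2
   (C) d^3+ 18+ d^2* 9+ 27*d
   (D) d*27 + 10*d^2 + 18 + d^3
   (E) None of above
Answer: D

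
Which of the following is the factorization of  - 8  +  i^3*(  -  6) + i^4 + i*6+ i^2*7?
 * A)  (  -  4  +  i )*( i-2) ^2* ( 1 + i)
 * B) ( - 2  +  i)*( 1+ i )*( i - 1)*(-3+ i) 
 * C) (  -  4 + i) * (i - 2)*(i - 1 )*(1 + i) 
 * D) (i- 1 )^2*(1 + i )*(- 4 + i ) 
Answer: C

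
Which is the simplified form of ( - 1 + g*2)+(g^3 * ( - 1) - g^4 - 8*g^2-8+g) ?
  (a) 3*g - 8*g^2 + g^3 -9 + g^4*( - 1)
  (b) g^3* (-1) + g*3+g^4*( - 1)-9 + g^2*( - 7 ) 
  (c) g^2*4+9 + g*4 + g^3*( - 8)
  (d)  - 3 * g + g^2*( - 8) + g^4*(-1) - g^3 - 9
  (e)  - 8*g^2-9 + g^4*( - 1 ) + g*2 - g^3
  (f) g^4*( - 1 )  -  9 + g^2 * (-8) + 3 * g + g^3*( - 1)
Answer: f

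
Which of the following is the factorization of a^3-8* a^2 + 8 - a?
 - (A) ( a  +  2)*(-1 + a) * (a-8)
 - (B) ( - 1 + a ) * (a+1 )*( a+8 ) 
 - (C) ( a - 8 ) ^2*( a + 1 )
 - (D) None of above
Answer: D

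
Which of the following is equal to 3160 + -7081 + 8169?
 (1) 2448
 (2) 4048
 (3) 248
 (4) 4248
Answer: 4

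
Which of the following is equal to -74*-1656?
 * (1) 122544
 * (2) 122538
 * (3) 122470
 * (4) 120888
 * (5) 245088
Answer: 1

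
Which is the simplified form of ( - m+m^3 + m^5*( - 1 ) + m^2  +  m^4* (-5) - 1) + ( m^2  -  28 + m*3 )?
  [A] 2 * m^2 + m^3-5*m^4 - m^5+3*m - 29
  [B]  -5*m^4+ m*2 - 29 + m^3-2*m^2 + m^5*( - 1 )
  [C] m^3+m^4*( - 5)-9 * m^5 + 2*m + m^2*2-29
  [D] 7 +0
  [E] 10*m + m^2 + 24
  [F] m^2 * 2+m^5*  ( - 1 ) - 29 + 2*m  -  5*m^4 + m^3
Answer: F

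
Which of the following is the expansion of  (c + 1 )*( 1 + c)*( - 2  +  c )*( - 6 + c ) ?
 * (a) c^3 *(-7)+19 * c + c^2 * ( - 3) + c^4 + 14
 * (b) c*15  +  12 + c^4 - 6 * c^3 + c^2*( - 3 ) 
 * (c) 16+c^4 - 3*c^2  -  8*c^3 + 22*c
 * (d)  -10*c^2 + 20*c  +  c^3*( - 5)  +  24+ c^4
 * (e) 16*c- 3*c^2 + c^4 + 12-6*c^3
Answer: e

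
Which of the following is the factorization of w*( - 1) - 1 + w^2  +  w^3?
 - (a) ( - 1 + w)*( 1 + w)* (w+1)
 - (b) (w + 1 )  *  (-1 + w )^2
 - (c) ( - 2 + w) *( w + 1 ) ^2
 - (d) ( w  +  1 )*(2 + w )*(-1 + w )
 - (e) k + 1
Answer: a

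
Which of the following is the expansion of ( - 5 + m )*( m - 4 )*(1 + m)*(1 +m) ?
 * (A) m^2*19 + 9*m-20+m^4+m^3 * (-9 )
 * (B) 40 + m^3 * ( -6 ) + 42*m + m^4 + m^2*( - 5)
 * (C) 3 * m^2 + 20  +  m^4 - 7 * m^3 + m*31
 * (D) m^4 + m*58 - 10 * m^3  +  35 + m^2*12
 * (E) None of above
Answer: C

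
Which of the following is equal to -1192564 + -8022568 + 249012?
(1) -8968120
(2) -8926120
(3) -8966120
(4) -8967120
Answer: 3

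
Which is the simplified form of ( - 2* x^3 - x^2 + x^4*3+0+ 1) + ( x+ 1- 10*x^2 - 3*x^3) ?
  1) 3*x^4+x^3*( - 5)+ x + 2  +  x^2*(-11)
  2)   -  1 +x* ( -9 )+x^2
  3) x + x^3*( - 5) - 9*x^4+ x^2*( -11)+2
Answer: 1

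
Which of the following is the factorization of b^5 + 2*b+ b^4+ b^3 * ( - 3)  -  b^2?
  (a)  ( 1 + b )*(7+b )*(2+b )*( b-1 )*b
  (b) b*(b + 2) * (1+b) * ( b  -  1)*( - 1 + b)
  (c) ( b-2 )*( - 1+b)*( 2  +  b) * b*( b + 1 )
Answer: b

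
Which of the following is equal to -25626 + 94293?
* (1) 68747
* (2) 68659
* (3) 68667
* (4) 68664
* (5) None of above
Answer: 3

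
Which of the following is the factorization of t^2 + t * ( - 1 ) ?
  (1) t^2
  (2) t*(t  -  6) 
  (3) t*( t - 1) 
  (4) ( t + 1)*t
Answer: 3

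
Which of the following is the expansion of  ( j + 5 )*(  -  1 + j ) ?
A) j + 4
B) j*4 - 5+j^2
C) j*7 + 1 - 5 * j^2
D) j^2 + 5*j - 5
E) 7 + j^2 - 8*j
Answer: B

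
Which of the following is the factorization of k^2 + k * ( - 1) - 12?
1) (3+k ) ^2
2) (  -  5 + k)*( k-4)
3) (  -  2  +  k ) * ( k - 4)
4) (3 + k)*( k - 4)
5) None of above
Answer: 4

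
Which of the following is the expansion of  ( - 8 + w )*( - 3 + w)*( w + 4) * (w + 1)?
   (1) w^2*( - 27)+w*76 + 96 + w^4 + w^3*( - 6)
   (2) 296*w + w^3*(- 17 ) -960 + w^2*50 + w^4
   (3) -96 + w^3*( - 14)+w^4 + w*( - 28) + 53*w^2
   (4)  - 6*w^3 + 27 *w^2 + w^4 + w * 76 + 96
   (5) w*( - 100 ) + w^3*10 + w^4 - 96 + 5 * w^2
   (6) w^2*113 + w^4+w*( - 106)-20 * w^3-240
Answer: 1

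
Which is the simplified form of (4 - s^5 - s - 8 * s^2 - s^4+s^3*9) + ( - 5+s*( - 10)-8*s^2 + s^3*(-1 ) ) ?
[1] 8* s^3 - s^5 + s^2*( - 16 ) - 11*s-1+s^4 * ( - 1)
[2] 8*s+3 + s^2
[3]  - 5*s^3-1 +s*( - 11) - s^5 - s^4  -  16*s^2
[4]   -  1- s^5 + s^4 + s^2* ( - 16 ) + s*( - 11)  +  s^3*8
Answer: 1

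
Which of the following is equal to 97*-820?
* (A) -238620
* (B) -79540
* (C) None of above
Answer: B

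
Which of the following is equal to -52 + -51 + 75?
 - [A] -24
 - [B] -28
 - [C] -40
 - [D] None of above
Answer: B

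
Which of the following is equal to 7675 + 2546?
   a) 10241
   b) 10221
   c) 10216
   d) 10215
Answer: b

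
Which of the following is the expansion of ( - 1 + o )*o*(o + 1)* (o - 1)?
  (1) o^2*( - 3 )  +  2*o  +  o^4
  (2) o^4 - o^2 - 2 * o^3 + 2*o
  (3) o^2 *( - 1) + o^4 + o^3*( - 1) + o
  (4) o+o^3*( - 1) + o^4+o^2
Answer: 3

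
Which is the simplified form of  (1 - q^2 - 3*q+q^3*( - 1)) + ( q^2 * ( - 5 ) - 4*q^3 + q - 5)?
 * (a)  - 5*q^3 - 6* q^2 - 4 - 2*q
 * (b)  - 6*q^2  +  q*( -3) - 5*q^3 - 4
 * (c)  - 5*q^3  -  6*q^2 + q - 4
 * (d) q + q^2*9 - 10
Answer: a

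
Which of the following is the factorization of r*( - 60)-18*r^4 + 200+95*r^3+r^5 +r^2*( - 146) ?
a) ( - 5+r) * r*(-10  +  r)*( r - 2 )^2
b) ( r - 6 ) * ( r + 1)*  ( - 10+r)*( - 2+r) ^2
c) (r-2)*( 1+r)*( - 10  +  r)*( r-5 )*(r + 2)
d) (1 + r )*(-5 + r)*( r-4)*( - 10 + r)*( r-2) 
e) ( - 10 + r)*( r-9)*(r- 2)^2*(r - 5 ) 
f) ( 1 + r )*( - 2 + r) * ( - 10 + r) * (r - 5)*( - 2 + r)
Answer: f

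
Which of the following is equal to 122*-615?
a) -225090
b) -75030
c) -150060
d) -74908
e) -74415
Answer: b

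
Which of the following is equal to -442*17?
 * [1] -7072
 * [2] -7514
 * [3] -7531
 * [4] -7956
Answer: 2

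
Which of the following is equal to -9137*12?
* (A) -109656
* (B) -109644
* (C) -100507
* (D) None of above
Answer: B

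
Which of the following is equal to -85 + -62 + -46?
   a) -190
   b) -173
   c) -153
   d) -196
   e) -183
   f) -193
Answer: f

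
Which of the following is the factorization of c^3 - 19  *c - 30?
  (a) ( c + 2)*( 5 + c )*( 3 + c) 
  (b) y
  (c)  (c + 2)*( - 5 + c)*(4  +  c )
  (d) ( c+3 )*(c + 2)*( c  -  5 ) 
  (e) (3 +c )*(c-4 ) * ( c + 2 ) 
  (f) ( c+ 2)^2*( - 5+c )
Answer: d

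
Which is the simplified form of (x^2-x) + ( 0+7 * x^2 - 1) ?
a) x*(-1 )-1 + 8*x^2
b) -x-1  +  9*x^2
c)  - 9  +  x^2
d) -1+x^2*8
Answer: a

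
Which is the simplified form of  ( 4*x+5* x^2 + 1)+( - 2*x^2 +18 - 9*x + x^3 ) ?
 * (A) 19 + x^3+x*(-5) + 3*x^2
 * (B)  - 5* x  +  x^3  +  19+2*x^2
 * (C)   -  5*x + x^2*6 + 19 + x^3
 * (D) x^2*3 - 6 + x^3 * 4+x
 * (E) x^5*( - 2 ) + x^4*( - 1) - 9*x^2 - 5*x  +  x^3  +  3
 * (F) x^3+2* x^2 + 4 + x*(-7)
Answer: A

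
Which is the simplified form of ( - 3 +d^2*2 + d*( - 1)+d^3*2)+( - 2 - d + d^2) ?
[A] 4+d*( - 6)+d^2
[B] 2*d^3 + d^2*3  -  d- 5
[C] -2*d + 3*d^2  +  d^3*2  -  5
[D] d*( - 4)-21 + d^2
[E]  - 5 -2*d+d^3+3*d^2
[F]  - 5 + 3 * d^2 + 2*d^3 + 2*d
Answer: C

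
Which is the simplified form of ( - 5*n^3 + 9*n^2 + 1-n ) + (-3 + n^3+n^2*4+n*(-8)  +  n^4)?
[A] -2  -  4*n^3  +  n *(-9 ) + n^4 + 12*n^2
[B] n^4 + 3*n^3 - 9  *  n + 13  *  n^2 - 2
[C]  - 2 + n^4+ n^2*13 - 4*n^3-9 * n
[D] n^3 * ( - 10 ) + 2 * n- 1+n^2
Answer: C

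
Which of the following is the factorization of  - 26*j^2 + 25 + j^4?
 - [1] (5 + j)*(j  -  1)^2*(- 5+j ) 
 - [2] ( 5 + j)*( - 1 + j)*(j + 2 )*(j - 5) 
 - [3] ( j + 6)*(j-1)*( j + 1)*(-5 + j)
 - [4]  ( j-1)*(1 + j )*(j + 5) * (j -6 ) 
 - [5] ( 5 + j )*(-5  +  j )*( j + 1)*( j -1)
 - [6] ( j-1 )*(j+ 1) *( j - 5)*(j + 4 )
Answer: 5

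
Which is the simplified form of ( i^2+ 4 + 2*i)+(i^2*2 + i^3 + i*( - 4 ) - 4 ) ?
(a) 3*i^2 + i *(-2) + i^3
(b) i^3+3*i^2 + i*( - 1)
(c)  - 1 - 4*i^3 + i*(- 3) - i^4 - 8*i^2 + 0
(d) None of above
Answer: a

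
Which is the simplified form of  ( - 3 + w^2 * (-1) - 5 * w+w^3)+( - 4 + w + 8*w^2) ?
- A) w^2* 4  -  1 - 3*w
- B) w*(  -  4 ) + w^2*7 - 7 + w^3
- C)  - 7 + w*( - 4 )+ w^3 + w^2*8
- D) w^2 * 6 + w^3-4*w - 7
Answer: B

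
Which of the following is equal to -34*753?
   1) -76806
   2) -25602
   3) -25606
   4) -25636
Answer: 2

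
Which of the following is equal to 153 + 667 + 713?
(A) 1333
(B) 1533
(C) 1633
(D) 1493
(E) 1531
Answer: B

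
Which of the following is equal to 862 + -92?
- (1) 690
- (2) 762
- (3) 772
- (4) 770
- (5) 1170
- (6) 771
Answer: 4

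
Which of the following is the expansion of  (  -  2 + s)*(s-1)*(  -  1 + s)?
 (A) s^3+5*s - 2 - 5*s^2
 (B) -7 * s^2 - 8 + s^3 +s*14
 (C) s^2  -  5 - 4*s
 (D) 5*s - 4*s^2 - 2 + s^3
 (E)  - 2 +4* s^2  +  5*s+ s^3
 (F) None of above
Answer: D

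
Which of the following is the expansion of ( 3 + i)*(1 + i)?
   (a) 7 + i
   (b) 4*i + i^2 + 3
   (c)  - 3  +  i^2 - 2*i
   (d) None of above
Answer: b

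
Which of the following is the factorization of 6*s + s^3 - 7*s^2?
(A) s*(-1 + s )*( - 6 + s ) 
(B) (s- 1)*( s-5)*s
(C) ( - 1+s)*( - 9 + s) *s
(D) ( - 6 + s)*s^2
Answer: A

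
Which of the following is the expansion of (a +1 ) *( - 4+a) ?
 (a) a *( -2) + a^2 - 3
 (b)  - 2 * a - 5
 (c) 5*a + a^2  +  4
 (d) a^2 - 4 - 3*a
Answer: d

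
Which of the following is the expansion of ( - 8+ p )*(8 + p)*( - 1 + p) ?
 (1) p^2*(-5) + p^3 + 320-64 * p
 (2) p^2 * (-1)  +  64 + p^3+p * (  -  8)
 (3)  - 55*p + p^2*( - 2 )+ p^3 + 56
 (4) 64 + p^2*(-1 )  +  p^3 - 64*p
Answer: 4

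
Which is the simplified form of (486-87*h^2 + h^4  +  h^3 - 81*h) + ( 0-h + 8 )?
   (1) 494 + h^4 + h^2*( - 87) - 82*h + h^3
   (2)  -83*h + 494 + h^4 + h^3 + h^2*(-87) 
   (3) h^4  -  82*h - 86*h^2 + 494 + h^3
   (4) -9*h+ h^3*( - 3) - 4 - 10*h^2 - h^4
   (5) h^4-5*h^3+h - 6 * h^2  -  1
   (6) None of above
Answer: 1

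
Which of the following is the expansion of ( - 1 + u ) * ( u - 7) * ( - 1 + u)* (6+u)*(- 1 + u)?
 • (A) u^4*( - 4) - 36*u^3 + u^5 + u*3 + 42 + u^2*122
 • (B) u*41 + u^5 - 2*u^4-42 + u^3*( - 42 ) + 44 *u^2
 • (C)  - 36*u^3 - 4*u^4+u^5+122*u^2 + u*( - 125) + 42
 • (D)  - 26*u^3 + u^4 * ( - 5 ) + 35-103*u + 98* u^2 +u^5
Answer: C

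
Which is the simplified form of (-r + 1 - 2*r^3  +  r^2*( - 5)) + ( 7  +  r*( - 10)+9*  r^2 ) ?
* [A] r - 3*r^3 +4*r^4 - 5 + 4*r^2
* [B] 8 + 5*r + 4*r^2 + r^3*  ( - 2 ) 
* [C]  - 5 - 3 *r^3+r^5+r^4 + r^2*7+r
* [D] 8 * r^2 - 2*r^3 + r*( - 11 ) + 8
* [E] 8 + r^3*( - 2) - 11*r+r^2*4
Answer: E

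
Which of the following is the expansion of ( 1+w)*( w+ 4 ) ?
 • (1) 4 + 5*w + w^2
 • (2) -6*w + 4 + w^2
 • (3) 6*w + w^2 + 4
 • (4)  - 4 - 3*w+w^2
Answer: 1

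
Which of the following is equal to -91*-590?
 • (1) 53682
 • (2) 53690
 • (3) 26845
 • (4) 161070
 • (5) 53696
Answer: 2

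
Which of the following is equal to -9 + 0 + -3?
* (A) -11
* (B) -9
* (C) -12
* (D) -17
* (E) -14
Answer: C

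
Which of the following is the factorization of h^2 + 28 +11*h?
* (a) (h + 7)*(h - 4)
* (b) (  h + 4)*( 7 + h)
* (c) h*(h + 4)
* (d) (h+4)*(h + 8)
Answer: b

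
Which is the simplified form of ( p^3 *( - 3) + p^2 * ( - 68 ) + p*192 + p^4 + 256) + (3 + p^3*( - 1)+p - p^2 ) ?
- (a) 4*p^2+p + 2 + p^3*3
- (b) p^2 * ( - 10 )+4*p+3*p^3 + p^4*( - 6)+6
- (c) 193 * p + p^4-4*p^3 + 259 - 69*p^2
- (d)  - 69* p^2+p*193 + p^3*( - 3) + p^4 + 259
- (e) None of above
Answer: c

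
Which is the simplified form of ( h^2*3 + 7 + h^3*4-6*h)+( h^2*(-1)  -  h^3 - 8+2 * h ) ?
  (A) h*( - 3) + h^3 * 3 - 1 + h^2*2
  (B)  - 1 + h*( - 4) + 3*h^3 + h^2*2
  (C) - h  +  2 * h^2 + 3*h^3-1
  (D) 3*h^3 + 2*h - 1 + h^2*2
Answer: B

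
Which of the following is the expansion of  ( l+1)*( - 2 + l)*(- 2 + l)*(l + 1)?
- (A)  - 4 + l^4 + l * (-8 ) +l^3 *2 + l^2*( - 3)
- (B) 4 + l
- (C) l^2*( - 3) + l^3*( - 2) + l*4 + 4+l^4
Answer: C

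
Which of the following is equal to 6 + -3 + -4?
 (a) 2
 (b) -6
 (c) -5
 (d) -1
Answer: d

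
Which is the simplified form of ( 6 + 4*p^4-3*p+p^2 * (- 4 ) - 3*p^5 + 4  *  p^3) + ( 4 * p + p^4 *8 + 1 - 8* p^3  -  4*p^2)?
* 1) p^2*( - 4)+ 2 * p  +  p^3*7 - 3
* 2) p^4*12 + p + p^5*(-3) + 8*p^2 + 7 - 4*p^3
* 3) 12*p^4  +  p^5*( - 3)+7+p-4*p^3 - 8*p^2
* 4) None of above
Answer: 3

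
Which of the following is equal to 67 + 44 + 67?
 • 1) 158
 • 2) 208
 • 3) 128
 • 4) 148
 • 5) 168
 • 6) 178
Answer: 6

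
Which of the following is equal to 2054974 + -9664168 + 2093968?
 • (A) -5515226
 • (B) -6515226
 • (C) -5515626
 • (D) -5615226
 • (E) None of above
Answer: A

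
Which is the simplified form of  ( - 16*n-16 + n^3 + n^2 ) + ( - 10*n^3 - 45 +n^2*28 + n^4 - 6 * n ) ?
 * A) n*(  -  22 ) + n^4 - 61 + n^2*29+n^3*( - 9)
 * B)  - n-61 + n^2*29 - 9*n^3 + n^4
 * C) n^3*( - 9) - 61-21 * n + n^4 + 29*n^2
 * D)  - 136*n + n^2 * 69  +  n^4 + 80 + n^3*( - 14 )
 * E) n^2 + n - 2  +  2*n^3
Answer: A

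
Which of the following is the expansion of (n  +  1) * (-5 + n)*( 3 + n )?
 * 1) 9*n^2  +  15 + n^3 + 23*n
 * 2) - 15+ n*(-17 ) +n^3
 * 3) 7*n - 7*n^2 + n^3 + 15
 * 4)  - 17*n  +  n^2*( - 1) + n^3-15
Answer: 4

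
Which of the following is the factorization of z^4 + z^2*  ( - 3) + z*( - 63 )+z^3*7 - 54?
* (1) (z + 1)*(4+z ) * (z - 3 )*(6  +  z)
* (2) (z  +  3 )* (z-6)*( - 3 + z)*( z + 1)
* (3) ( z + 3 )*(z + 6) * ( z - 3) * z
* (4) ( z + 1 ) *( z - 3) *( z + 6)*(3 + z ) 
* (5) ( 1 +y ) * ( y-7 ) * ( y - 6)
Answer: 4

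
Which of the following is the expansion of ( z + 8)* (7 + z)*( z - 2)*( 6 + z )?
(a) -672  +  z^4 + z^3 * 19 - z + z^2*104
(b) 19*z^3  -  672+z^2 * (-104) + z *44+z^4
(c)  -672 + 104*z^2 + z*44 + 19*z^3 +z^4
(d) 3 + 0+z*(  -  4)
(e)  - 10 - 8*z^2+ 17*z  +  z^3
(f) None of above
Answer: c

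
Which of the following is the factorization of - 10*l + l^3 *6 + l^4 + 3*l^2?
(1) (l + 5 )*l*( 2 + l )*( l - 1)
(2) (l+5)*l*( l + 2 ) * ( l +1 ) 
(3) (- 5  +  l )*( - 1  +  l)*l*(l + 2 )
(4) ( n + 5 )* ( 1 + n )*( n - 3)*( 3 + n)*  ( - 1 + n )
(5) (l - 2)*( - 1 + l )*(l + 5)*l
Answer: 1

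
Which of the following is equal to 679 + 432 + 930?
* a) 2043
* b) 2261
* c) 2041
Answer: c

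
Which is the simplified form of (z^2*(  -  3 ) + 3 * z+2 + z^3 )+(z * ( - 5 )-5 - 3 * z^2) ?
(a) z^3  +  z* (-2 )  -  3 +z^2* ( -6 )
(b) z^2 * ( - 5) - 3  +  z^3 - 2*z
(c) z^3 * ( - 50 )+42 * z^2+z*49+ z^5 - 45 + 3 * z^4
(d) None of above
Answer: a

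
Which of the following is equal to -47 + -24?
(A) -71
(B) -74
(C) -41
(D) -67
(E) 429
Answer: A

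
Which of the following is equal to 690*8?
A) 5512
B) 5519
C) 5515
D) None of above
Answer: D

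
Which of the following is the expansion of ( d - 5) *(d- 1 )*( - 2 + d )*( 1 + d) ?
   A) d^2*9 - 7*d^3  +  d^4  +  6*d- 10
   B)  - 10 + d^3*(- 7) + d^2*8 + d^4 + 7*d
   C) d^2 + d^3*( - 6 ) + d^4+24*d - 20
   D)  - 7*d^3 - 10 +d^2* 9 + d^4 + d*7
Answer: D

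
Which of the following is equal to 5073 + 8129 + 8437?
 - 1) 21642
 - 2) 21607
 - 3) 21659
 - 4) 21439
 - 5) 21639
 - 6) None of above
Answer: 5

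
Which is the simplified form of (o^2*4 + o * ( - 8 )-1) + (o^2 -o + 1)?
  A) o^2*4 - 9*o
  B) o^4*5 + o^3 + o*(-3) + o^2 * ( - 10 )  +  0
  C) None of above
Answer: C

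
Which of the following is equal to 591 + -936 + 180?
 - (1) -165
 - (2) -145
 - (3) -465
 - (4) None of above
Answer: 1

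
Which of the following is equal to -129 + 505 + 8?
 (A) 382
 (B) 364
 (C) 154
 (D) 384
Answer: D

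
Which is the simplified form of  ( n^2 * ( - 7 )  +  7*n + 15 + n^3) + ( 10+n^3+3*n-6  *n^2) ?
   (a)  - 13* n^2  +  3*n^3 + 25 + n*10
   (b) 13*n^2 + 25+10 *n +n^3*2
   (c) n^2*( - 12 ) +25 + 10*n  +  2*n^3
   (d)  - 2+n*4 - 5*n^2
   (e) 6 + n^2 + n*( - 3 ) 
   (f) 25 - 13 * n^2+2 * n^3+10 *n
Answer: f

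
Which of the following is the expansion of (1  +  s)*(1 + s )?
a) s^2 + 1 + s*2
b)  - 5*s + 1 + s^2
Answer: a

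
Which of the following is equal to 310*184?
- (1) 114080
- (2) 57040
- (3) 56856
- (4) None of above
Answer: 2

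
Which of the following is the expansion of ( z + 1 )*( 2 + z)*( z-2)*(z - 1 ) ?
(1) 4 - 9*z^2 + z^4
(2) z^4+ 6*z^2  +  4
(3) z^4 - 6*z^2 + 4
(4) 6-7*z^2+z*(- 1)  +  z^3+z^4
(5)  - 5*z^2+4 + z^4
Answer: 5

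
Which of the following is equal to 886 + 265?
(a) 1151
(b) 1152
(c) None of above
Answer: a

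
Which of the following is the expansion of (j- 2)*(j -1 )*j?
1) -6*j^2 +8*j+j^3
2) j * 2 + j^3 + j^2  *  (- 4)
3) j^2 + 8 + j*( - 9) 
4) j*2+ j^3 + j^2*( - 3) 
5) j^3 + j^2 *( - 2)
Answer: 4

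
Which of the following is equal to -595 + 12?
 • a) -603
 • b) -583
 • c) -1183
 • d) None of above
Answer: b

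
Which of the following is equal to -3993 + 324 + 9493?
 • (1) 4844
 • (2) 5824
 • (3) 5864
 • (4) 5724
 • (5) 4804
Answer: 2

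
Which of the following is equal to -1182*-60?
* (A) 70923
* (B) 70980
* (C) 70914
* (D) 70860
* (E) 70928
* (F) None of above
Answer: F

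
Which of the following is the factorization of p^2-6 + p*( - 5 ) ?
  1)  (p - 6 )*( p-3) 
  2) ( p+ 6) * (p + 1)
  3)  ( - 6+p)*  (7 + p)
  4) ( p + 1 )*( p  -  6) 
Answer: 4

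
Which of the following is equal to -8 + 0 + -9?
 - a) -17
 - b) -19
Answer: a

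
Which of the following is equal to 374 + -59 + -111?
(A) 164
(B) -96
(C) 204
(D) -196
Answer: C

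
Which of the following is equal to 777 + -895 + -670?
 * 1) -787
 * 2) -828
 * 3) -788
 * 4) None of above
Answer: 3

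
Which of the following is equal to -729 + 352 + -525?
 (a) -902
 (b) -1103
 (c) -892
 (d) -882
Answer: a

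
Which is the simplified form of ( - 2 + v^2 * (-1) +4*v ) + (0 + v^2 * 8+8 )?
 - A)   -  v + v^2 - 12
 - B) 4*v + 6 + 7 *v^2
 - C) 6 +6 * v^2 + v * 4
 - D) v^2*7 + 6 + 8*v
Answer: B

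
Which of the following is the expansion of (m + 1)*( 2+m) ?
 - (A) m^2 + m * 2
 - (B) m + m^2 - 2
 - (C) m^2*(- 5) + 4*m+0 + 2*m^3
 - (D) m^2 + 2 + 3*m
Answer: D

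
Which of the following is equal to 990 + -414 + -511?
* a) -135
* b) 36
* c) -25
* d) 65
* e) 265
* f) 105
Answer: d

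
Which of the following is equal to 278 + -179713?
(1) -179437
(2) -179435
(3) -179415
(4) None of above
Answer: 2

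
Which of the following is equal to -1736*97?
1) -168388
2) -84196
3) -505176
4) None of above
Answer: 4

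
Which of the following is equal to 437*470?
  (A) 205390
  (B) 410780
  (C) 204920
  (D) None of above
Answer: A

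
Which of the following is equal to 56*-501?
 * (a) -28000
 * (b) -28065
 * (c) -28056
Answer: c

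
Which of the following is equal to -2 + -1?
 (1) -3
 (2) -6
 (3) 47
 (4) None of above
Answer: 1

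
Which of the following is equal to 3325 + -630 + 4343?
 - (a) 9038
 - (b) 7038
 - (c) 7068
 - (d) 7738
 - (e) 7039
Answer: b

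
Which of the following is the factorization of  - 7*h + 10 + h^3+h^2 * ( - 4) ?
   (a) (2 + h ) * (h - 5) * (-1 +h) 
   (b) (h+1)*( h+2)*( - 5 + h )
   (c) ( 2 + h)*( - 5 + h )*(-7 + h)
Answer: a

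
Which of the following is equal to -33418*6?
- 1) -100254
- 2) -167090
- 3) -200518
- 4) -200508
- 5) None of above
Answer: 4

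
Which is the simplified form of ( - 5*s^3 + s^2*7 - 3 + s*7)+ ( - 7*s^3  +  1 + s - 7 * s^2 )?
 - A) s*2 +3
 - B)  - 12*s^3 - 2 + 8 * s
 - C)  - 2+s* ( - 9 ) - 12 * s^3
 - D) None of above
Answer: B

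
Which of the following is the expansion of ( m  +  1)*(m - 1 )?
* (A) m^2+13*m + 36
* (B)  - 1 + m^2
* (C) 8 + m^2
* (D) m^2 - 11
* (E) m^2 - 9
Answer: B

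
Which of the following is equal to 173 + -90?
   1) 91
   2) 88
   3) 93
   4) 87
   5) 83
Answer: 5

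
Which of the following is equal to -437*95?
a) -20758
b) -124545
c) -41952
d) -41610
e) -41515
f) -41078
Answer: e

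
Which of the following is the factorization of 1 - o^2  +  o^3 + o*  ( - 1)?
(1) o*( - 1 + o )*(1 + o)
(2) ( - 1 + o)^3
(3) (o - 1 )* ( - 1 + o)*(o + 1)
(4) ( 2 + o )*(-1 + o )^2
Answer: 3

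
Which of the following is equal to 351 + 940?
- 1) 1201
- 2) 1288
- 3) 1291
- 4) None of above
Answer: 3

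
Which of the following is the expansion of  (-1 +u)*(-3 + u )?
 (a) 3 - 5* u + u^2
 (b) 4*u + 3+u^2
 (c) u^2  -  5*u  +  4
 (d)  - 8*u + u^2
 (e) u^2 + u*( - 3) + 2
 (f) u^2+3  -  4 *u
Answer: f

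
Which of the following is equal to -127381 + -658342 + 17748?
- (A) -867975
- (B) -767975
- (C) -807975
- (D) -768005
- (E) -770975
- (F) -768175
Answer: B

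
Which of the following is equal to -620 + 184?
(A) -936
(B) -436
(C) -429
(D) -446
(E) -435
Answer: B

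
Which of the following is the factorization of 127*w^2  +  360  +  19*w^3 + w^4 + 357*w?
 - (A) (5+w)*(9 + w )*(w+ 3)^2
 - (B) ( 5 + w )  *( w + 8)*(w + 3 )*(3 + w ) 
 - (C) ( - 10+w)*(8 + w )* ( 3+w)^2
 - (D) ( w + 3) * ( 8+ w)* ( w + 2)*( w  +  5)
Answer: B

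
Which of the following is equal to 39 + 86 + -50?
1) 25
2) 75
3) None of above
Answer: 2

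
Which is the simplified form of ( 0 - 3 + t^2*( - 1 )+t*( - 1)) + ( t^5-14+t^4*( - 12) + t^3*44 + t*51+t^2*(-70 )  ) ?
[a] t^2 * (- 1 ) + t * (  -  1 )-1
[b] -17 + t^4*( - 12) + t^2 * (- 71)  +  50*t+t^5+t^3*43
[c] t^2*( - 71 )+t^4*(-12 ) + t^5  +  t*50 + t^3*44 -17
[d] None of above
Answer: c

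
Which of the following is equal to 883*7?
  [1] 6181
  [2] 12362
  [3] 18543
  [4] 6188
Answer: 1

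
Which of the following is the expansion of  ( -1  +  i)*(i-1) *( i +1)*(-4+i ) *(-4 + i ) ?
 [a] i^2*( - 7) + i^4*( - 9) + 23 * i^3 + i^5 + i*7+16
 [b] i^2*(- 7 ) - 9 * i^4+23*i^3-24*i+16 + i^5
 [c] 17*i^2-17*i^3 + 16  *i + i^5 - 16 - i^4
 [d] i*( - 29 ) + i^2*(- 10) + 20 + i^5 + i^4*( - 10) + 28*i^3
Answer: b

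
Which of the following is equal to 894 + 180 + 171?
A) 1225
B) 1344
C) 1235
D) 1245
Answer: D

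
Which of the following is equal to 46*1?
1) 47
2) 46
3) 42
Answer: 2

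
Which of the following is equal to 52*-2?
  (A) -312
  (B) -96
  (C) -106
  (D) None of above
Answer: D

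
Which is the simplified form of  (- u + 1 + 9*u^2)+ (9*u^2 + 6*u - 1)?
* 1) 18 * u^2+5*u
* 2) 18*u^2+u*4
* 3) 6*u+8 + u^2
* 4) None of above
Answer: 1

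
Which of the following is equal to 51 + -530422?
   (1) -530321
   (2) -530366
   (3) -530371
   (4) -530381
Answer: 3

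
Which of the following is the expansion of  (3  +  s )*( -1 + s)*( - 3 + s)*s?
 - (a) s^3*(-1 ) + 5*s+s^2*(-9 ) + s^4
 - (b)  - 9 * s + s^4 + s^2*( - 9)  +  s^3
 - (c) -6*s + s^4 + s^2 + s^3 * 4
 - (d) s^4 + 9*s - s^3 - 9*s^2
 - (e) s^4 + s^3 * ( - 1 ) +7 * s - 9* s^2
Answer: d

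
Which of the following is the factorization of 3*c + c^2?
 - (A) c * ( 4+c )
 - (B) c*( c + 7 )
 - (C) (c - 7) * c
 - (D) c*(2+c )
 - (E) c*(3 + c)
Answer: E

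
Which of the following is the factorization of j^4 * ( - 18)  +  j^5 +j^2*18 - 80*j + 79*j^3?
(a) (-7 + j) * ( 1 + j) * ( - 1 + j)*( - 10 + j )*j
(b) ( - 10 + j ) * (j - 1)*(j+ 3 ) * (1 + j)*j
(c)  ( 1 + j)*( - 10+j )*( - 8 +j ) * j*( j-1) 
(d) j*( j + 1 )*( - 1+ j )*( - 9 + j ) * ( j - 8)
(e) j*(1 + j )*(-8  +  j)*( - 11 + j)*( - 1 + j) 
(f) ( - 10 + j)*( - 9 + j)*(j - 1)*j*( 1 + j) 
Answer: c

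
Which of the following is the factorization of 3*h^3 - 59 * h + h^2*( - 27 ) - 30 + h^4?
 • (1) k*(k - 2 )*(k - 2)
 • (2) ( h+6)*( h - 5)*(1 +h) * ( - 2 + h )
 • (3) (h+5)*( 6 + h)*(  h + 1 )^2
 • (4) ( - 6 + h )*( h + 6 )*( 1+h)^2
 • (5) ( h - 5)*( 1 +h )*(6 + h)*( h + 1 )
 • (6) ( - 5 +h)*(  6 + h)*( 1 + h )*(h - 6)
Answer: 5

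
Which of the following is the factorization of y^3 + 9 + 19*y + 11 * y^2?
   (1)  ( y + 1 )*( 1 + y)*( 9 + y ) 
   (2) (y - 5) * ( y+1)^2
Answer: 1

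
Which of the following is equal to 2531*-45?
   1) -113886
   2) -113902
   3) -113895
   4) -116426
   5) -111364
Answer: 3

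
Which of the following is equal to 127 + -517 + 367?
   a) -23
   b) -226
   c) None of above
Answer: a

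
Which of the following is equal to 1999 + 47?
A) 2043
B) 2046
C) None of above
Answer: B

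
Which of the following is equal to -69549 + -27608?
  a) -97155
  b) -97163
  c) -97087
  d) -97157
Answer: d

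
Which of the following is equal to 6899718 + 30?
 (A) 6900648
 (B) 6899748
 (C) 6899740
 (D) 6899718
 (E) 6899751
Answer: B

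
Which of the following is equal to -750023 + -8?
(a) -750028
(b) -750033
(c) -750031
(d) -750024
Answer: c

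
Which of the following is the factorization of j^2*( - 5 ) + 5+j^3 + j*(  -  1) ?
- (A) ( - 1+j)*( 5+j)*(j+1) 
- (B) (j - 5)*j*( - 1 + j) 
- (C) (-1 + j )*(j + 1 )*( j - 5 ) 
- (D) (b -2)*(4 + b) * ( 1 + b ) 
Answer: C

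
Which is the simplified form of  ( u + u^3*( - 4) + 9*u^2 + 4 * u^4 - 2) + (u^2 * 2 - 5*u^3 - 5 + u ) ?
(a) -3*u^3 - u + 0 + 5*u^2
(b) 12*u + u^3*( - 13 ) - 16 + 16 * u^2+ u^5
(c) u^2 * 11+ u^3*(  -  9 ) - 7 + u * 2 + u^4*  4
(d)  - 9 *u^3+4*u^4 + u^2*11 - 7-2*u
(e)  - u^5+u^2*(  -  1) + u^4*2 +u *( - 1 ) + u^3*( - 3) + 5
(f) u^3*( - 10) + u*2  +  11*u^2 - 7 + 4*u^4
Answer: c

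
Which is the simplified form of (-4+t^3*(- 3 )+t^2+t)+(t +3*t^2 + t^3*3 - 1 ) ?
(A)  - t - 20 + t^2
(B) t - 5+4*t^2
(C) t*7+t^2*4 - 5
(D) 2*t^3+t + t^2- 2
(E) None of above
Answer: E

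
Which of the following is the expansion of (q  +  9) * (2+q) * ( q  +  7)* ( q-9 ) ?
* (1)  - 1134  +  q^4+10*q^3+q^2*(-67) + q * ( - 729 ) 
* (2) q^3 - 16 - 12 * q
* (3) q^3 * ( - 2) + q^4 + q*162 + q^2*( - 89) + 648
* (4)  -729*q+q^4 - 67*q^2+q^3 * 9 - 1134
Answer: 4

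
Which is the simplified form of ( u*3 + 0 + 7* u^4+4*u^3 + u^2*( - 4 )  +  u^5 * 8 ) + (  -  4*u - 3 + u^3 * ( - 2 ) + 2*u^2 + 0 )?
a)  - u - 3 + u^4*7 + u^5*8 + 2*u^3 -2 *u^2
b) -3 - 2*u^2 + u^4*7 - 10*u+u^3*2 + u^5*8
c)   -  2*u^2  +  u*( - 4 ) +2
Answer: a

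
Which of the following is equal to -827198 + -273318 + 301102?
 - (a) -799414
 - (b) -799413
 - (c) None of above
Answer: a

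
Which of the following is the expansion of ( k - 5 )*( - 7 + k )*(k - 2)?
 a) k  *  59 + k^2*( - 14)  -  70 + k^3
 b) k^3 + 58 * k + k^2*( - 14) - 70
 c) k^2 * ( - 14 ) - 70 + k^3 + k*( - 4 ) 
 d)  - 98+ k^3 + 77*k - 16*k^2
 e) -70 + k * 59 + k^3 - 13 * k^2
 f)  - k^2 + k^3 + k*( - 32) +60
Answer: a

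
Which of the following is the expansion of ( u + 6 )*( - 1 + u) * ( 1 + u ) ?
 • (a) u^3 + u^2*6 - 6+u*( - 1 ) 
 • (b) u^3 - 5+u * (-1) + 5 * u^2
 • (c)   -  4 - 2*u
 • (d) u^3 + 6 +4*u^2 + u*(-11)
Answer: a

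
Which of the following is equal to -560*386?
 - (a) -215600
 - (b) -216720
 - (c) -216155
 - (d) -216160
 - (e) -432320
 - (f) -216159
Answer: d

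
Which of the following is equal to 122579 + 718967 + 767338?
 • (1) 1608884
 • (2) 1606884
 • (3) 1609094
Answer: 1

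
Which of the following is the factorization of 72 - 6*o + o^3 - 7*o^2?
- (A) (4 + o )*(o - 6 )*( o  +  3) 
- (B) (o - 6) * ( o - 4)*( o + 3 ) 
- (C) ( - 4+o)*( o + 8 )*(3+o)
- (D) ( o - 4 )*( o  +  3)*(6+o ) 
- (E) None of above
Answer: B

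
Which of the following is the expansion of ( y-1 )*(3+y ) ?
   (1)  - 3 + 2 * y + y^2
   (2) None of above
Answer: 1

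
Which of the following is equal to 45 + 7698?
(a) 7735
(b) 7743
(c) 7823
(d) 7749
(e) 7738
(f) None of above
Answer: b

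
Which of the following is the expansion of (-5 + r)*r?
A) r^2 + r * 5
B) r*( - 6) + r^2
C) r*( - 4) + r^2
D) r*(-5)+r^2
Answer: D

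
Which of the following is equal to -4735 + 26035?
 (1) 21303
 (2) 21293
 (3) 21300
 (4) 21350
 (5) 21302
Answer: 3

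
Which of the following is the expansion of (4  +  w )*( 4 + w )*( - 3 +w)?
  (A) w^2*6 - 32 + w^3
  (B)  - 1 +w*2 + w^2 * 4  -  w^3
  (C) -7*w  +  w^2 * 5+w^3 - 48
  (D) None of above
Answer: D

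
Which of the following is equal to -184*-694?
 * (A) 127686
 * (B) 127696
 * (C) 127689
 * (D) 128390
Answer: B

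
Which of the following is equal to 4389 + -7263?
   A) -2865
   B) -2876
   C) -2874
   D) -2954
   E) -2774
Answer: C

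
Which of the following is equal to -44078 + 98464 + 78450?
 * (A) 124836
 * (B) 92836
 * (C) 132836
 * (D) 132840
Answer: C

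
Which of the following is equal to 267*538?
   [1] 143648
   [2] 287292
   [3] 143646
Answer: 3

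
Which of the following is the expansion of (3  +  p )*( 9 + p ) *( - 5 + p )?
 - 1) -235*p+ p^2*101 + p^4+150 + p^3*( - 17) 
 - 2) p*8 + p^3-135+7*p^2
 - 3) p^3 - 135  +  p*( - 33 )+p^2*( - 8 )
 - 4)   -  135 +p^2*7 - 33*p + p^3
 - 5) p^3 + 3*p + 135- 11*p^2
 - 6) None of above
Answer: 4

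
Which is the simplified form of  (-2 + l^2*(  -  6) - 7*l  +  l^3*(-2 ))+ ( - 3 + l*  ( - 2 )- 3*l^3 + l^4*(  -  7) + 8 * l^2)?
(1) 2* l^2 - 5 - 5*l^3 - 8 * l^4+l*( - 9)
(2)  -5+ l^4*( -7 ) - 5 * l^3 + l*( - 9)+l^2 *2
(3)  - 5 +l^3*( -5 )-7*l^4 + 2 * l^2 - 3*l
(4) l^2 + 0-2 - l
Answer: 2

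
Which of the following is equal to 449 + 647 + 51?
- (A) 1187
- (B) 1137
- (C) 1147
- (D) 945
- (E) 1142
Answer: C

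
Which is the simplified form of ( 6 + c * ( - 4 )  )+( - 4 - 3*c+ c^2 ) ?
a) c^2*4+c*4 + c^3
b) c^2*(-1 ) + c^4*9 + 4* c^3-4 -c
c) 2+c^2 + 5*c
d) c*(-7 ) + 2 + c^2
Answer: d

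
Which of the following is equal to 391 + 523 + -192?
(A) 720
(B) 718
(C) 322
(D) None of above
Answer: D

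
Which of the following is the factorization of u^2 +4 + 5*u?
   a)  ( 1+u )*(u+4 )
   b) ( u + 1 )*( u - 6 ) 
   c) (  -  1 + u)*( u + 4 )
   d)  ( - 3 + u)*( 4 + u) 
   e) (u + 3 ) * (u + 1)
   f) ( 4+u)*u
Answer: a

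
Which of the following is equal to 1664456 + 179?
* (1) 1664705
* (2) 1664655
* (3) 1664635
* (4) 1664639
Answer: 3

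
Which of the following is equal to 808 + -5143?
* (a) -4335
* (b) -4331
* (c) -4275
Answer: a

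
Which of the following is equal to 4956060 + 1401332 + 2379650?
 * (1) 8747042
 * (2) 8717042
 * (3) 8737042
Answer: 3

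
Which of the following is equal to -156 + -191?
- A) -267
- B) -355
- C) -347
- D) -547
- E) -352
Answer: C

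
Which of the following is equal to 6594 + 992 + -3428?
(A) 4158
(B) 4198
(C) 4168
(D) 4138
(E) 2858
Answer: A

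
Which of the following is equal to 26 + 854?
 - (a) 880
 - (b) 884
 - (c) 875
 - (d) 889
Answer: a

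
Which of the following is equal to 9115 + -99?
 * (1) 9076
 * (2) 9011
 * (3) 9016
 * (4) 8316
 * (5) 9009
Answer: 3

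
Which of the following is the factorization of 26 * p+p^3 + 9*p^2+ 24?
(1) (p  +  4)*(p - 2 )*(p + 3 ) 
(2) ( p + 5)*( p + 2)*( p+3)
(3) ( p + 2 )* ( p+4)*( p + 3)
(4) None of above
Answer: 3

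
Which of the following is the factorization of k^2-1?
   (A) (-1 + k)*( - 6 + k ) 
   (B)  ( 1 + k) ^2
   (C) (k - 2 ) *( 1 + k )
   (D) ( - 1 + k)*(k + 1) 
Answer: D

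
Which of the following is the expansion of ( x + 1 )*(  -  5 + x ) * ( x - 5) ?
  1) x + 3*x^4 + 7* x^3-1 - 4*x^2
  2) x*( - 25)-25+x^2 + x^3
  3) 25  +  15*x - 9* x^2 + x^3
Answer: 3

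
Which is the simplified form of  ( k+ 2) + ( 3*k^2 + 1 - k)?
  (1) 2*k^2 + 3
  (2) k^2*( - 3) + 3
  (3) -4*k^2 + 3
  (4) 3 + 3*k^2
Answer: 4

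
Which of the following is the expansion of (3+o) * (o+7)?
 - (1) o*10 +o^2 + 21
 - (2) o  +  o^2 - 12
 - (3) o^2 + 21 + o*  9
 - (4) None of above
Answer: 1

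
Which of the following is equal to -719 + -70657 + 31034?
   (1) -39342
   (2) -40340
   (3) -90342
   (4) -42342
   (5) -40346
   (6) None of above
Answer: 6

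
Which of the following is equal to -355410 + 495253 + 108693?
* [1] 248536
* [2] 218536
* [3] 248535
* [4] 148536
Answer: 1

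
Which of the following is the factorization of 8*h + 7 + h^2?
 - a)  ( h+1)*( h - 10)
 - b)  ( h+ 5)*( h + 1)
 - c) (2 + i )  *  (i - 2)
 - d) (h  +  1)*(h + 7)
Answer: d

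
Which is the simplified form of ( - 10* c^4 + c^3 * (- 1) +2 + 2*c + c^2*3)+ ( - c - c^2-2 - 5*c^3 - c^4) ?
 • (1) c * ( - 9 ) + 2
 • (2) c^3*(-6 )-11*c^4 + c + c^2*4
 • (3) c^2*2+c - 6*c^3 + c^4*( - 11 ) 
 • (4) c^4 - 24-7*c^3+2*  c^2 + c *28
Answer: 3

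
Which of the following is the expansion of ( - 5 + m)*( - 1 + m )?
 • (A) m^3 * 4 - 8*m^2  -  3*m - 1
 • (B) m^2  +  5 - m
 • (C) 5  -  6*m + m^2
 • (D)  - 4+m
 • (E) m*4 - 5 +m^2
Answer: C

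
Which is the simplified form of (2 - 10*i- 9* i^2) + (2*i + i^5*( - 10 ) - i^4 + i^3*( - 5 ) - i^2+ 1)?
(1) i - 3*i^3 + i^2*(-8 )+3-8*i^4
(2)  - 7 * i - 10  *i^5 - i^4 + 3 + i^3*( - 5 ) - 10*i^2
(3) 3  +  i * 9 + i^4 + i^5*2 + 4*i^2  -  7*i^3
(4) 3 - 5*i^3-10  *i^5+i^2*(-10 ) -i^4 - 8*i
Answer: 4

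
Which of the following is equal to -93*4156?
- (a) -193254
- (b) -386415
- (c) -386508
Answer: c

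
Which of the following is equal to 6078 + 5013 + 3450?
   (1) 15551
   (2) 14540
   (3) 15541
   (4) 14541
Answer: 4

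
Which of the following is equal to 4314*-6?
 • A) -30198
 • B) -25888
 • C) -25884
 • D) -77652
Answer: C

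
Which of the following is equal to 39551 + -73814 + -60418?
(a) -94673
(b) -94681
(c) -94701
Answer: b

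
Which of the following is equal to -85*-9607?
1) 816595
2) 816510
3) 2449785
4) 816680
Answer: 1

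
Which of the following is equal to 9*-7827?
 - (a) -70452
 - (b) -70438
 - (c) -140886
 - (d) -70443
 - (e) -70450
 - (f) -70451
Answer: d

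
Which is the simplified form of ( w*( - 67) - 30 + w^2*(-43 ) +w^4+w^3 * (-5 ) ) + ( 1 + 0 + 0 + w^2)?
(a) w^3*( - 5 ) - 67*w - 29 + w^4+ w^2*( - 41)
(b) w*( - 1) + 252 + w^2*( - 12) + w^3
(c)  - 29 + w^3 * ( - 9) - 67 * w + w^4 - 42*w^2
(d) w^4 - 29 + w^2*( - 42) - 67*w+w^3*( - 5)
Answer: d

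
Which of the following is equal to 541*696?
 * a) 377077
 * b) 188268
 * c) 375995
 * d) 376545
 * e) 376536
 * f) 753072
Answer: e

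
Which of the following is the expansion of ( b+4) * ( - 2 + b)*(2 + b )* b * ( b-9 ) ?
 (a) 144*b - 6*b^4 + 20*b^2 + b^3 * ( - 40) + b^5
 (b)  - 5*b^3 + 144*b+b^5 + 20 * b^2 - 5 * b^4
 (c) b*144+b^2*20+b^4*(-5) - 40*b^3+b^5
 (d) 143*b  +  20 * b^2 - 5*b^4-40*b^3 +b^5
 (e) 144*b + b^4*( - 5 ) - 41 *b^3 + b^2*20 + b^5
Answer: c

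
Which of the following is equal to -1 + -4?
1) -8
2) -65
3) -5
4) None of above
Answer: 3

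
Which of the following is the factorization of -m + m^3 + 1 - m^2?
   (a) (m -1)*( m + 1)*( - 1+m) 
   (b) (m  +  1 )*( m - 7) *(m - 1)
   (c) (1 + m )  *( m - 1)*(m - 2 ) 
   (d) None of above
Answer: a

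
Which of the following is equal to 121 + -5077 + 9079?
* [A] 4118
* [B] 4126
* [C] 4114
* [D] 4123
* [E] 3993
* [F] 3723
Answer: D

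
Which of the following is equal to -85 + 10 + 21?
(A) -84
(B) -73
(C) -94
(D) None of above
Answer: D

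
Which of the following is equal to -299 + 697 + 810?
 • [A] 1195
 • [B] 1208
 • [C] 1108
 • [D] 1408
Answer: B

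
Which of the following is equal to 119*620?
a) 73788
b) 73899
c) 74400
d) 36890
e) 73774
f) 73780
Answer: f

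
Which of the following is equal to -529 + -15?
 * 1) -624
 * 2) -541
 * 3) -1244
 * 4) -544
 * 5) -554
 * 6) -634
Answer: 4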